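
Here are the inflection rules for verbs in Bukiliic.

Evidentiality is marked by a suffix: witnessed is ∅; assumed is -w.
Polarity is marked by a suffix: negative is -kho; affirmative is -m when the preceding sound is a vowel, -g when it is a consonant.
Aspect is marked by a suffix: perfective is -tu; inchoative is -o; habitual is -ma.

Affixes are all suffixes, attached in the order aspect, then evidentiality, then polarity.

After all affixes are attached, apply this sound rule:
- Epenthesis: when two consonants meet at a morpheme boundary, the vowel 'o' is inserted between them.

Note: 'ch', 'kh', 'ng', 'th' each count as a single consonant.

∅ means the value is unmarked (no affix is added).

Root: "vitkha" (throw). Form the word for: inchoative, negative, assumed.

Attach aspect inchoative -o → vitkhao.
Attach evidentiality assumed -w → vitkhaow.
Attach polarity negative -kho → vitkhaowkho.
Apply epenthesis: vitkhaowkho → vitkhaowokho.

vitkhaowokho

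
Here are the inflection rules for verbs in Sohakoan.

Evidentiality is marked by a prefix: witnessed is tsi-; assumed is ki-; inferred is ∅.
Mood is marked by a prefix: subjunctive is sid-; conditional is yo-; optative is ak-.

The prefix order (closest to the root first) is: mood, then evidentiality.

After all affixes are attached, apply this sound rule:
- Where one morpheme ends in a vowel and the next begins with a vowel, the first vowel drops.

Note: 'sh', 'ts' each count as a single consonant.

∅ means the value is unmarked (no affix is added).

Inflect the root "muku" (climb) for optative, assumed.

Attach mood optative ak- → akmuku.
Attach evidentiality assumed ki- → kiakmuku.
Apply vowel deletion: kiakmuku → kakmuku.

kakmuku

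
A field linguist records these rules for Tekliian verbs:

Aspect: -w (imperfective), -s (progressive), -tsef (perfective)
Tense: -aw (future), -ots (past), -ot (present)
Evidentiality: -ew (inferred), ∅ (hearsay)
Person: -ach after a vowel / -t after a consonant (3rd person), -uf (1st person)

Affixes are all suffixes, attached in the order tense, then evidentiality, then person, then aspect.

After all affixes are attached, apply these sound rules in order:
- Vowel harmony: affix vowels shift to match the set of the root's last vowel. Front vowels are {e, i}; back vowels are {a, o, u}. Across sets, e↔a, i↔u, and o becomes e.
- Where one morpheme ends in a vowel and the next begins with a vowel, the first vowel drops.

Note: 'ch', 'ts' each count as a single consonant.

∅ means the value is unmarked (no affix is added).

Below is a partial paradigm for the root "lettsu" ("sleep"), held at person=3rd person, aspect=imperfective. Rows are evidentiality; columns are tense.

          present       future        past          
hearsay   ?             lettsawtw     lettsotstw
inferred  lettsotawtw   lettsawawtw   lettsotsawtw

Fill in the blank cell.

Attach tense present -ot → lettsuot.
evidentiality = hearsay: zero marking, form stays lettsuot.
Attach person 3rd person -t (after consonant 't') → lettsuott.
Attach aspect imperfective -w → lettsuottw.
Vowel harmony: no change.
Apply vowel deletion: lettsuottw → lettsottw.

lettsottw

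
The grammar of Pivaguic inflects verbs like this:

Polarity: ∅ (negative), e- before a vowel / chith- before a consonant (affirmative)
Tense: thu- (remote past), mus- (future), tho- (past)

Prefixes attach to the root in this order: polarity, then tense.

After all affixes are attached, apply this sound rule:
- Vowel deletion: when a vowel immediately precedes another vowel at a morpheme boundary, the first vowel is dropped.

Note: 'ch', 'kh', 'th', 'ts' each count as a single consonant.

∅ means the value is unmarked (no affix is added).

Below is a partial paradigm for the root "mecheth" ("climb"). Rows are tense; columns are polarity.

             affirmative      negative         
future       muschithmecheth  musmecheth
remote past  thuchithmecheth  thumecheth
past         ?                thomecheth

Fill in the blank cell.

Attach polarity affirmative chith- (before consonant 'm') → chithmecheth.
Attach tense past tho- → thochithmecheth.
Vowel deletion: no change.

thochithmecheth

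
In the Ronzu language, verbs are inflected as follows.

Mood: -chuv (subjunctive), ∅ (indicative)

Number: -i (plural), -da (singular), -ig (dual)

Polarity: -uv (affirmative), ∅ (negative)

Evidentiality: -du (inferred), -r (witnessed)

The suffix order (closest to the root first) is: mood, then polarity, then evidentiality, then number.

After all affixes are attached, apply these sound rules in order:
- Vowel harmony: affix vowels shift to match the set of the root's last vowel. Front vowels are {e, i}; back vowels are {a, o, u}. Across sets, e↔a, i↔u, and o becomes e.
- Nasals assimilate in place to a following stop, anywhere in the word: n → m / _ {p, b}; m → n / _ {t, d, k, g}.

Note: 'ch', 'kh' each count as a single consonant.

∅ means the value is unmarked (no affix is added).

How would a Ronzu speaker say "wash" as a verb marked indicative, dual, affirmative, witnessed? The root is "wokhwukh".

mood = indicative: zero marking, form stays wokhwukh.
Attach polarity affirmative -uv → wokhwukhuv.
Attach evidentiality witnessed -r → wokhwukhuvr.
Attach number dual -ig → wokhwukhuvrig.
Apply vowel harmony: wokhwukhuvrig → wokhwukhuvrug.
Nasal assimilation: no change.

wokhwukhuvrug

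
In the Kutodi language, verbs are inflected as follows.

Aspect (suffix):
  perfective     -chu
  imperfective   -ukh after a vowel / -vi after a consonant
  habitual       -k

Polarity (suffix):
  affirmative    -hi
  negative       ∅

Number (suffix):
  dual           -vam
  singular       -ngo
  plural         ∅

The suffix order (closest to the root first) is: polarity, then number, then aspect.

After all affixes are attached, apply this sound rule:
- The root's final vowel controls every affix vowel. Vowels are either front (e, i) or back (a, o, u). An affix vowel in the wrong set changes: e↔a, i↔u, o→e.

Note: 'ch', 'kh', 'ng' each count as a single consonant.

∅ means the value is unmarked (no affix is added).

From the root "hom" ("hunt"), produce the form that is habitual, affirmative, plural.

Attach polarity affirmative -hi → homhi.
number = plural: zero marking, form stays homhi.
Attach aspect habitual -k → homhik.
Apply vowel harmony: homhik → homhuk.

homhuk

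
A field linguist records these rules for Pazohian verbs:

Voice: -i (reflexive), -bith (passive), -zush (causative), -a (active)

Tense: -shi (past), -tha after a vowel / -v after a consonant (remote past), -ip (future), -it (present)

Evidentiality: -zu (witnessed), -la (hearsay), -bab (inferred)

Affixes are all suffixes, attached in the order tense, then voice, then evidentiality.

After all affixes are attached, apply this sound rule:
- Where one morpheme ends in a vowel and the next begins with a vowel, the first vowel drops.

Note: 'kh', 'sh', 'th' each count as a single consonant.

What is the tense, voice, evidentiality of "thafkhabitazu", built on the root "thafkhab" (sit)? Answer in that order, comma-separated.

present, active, witnessed

Segment: thafkhab-it-a-zu.
tense: -it → present.
voice: -a → active.
evidentiality: -zu → witnessed.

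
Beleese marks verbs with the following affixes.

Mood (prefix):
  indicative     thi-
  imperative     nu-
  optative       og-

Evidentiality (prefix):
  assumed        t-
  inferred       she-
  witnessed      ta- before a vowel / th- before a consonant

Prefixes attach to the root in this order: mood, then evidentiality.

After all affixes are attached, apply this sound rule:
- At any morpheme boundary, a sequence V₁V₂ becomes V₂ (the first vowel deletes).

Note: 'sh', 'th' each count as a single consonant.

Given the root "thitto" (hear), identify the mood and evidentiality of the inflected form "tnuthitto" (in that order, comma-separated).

imperative, assumed

Segment: t-nu-thitto.
mood: nu- → imperative.
evidentiality: t- → assumed.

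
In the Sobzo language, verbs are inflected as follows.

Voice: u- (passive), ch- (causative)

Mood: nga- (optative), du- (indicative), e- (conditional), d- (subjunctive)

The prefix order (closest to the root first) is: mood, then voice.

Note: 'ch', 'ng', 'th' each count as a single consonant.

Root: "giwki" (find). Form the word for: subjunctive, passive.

Attach mood subjunctive d- → dgiwki.
Attach voice passive u- → udgiwki.

udgiwki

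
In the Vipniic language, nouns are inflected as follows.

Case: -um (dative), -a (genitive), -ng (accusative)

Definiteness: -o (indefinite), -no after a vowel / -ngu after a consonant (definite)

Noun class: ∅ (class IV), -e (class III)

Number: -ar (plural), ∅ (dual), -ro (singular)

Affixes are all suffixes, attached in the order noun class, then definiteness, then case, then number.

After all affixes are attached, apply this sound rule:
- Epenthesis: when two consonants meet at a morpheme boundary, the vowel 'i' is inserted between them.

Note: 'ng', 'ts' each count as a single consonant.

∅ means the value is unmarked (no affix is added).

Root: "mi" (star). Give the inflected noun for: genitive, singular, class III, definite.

mienoaro

Attach noun class class III -e → mie.
Attach definiteness definite -no (after vowel 'e') → mieno.
Attach case genitive -a → mienoa.
Attach number singular -ro → mienoaro.
Epenthesis: no change.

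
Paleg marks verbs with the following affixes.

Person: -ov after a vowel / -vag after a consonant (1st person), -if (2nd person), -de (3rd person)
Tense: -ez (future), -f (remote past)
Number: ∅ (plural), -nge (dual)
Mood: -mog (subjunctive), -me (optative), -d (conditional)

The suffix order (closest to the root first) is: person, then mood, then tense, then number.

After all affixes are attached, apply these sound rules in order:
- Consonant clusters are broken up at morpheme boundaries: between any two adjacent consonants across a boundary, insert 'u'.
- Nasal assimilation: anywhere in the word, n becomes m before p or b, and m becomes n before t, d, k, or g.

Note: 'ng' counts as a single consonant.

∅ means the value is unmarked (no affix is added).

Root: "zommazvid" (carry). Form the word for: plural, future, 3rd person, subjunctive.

Attach person 3rd person -de → zommazvidde.
Attach mood subjunctive -mog → zommazviddemog.
Attach tense future -ez → zommazviddemogez.
number = plural: zero marking, form stays zommazviddemogez.
Apply epenthesis: zommazviddemogez → zommazvidudemogez.
Nasal assimilation: no change.

zommazvidudemogez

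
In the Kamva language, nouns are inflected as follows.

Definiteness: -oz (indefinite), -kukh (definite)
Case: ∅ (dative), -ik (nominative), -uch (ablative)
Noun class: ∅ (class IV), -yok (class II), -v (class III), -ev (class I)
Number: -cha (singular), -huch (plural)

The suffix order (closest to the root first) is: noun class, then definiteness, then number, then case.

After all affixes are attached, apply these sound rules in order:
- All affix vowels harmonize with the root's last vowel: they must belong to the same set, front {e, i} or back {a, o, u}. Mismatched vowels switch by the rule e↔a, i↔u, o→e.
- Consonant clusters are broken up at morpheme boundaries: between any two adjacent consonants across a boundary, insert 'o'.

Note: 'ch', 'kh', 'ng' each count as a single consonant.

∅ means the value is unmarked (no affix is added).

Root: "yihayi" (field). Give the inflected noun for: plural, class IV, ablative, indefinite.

yihayiezohichich

noun class = class IV: zero marking, form stays yihayi.
Attach definiteness indefinite -oz → yihayioz.
Attach number plural -huch → yihayiozhuch.
Attach case ablative -uch → yihayiozhuchuch.
Apply vowel harmony: yihayiozhuchuch → yihayiezhichich.
Apply epenthesis: yihayiezhichich → yihayiezohichich.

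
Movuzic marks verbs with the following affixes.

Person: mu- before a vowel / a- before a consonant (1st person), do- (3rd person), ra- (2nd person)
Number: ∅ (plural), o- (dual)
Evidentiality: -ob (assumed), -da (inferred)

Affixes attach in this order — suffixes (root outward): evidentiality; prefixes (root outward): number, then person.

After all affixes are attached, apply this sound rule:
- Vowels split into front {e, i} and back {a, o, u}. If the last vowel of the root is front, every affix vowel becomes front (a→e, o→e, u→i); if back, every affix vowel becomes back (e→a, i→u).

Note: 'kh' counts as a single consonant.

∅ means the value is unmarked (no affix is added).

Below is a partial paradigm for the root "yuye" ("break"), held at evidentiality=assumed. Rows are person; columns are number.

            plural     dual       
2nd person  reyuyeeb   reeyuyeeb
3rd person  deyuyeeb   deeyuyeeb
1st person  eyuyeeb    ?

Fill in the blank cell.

mieyuyeeb

Attach number dual o- → oyuye.
Attach person 1st person mu- (before vowel 'o') → muoyuye.
Attach evidentiality assumed -ob → muoyuyeob.
Apply vowel harmony: muoyuyeob → mieyuyeeb.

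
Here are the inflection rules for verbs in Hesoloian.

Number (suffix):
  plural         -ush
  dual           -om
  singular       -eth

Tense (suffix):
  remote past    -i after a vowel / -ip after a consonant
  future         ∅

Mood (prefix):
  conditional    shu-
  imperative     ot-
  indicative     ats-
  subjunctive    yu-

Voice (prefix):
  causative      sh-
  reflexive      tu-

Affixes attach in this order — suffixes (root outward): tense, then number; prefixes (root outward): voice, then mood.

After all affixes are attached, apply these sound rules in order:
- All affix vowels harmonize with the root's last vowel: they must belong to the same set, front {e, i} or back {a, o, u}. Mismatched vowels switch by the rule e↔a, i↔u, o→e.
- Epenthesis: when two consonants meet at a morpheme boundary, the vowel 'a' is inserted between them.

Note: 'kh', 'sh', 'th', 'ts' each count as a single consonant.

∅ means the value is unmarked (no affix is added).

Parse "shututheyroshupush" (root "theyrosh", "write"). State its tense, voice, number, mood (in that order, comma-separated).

Segment: shu-tu-theyrosh-ip-ush.
tense: -i/ip → remote past.
voice: tu- → reflexive.
number: -ush → plural.
mood: shu- → conditional.

remote past, reflexive, plural, conditional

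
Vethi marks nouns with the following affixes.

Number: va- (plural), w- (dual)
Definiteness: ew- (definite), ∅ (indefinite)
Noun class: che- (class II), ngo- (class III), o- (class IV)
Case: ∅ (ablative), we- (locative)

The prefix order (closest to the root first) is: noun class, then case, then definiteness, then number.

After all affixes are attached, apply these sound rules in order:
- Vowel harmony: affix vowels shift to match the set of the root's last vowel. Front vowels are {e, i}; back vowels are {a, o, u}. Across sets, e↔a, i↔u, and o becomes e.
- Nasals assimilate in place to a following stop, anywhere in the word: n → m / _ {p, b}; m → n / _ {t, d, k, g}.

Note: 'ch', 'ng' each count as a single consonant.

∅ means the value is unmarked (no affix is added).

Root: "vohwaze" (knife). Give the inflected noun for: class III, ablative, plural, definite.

veewngevohwaze

Attach noun class class III ngo- → ngovohwaze.
case = ablative: zero marking, form stays ngovohwaze.
Attach definiteness definite ew- → ewngovohwaze.
Attach number plural va- → vaewngovohwaze.
Apply vowel harmony: vaewngovohwaze → veewngevohwaze.
Nasal assimilation: no change.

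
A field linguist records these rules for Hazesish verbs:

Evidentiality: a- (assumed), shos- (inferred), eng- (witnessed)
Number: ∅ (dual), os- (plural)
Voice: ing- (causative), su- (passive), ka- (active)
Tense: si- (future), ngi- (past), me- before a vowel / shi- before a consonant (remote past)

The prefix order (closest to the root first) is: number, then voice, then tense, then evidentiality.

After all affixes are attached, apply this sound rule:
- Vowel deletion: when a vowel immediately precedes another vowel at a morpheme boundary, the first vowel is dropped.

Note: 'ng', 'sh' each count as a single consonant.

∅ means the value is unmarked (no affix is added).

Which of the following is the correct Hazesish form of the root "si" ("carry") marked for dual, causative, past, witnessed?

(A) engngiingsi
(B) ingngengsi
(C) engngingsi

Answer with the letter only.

C

number = dual: zero marking, form stays si.
Attach voice causative ing- → ingsi.
Attach tense past ngi- → ngiingsi.
Attach evidentiality witnessed eng- → engngiingsi.
Apply vowel deletion: engngiingsi → engngingsi.
So the correct form is engngingsi, option (C).
(A) engngiingsi is wrong: it fails to apply the sound rule(s).
(B) ingngengsi is wrong: it has the affixes in the wrong order.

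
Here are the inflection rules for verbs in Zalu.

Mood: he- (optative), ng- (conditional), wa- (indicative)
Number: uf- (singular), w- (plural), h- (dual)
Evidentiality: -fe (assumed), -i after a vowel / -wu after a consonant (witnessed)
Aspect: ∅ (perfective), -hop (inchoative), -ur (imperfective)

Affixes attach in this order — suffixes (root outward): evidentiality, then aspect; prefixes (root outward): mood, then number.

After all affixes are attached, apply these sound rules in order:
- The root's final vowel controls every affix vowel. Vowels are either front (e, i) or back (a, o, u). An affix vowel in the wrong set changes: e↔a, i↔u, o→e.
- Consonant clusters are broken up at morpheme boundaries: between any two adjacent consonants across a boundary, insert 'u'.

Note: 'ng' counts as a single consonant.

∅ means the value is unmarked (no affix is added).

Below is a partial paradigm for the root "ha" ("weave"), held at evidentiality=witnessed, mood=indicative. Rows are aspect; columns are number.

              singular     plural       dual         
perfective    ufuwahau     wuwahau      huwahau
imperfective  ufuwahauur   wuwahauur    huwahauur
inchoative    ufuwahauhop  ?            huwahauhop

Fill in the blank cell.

Attach evidentiality witnessed -i (after vowel 'a') → hai.
Attach mood indicative wa- → wahai.
Attach aspect inchoative -hop → wahaihop.
Attach number plural w- → wwahaihop.
Apply vowel harmony: wwahaihop → wwahauhop.
Apply epenthesis: wwahauhop → wuwahauhop.

wuwahauhop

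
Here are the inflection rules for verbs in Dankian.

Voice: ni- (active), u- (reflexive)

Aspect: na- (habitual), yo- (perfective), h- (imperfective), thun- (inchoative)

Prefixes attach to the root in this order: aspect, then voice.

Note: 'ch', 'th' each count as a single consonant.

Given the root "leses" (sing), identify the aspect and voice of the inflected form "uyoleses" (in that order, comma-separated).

Segment: u-yo-leses.
aspect: yo- → perfective.
voice: u- → reflexive.

perfective, reflexive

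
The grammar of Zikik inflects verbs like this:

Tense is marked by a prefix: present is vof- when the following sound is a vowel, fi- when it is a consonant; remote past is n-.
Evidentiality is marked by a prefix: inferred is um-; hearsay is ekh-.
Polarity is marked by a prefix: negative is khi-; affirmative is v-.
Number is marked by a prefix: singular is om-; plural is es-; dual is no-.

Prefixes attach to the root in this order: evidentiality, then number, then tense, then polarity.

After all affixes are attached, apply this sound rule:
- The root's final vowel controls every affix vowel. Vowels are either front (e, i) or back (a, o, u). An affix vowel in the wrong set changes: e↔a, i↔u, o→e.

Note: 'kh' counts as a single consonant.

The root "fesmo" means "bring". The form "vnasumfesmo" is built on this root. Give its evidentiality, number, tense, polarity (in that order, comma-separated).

inferred, plural, remote past, affirmative

Segment: v-n-es-um-fesmo.
evidentiality: um- → inferred.
number: es- → plural.
tense: n- → remote past.
polarity: v- → affirmative.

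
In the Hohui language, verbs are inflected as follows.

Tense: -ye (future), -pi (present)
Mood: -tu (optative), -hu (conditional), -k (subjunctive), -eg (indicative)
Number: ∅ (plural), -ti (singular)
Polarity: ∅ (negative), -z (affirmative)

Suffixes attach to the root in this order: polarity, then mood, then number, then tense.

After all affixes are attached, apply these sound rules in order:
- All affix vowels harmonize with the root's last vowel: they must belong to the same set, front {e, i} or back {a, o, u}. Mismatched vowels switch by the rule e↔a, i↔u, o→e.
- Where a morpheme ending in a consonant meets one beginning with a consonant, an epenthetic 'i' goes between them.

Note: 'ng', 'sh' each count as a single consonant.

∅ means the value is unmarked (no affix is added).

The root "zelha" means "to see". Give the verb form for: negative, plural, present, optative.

polarity = negative: zero marking, form stays zelha.
Attach mood optative -tu → zelhatu.
number = plural: zero marking, form stays zelhatu.
Attach tense present -pi → zelhatupi.
Apply vowel harmony: zelhatupi → zelhatupu.
Epenthesis: no change.

zelhatupu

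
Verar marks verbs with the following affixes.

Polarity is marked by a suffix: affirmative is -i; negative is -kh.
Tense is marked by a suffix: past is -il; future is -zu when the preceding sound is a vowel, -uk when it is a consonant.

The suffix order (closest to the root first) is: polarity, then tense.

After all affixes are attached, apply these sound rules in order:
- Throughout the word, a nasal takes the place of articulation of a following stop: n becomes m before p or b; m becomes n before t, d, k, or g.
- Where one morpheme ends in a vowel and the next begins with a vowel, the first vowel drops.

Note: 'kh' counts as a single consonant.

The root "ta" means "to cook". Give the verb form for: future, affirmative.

tizu

Attach polarity affirmative -i → tai.
Attach tense future -zu (after vowel 'i') → taizu.
Nasal assimilation: no change.
Apply vowel deletion: taizu → tizu.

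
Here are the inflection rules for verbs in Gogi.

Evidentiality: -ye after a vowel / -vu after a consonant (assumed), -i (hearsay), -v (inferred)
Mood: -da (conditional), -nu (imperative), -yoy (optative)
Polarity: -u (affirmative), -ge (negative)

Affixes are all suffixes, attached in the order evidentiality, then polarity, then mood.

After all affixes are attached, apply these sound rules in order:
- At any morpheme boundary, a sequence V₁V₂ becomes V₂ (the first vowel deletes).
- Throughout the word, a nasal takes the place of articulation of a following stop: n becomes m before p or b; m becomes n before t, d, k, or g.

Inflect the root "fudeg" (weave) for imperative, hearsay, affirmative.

fudegunu

Attach evidentiality hearsay -i → fudegi.
Attach polarity affirmative -u → fudegiu.
Attach mood imperative -nu → fudegiunu.
Apply vowel deletion: fudegiunu → fudegunu.
Nasal assimilation: no change.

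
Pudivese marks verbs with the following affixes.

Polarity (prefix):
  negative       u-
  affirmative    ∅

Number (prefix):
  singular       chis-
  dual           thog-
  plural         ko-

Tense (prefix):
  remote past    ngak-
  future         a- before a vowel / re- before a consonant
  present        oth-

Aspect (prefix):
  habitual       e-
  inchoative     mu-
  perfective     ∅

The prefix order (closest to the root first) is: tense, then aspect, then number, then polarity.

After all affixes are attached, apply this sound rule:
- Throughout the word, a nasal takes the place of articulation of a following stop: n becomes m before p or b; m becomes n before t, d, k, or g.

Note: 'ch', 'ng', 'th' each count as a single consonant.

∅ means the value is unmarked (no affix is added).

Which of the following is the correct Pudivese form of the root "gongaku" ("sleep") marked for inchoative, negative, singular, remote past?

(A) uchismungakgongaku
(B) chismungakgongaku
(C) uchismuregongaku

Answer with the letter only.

A

Attach tense remote past ngak- → ngakgongaku.
Attach aspect inchoative mu- → mungakgongaku.
Attach number singular chis- → chismungakgongaku.
Attach polarity negative u- → uchismungakgongaku.
Nasal assimilation: no change.
So the correct form is uchismungakgongaku, option (A).
(B) chismungakgongaku is wrong: it uses affirmative instead of negative for polarity.
(C) uchismuregongaku is wrong: it uses future instead of remote past for tense.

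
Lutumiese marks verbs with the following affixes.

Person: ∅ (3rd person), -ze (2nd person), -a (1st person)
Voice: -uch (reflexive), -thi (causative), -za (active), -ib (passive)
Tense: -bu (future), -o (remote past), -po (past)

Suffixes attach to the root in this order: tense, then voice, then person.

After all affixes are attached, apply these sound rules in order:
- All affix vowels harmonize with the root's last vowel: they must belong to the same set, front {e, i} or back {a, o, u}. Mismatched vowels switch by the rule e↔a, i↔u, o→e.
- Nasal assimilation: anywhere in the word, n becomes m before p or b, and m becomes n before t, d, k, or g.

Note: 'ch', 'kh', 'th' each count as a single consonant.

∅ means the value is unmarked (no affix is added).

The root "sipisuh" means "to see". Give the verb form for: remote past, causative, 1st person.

sipisuhothua

Attach tense remote past -o → sipisuho.
Attach voice causative -thi → sipisuhothi.
Attach person 1st person -a → sipisuhothia.
Apply vowel harmony: sipisuhothia → sipisuhothua.
Nasal assimilation: no change.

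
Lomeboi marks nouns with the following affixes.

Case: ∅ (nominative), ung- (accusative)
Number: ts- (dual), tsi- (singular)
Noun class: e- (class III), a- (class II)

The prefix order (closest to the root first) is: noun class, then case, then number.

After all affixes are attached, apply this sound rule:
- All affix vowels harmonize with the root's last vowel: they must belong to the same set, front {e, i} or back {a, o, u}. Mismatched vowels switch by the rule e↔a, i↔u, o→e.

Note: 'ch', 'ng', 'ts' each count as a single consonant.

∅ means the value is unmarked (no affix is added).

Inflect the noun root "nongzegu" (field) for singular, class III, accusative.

tsuunganongzegu

Attach noun class class III e- → enongzegu.
Attach case accusative ung- → ungenongzegu.
Attach number singular tsi- → tsiungenongzegu.
Apply vowel harmony: tsiungenongzegu → tsuunganongzegu.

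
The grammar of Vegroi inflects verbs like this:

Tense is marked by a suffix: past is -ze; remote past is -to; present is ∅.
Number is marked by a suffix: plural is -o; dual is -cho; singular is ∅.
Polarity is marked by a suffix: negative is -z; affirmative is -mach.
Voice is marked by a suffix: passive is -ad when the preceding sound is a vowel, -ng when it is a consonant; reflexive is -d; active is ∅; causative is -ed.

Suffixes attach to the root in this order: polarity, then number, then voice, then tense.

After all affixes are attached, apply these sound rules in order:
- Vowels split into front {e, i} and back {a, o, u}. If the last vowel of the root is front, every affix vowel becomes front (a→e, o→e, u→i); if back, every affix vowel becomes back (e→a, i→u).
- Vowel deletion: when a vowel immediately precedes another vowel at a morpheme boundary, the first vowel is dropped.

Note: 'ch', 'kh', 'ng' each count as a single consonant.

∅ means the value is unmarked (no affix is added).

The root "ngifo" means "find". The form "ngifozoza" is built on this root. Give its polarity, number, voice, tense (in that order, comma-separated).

Segment: ngifo-z-o-ze.
polarity: -z → negative.
number: -o → plural.
voice: ∅ → active.
tense: -ze → past.

negative, plural, active, past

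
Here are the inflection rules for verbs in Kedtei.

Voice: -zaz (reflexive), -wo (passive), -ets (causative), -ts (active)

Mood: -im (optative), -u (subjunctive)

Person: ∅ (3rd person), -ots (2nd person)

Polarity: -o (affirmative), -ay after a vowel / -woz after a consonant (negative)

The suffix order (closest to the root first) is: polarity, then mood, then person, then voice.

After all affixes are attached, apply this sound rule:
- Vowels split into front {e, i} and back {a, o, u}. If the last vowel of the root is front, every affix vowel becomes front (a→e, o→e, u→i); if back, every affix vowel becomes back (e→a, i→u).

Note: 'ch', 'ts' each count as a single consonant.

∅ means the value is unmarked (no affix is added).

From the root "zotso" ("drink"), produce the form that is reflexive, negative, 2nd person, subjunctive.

Attach polarity negative -ay (after vowel 'o') → zotsoay.
Attach mood subjunctive -u → zotsoayu.
Attach person 2nd person -ots → zotsoayuots.
Attach voice reflexive -zaz → zotsoayuotszaz.
Vowel harmony: no change.

zotsoayuotszaz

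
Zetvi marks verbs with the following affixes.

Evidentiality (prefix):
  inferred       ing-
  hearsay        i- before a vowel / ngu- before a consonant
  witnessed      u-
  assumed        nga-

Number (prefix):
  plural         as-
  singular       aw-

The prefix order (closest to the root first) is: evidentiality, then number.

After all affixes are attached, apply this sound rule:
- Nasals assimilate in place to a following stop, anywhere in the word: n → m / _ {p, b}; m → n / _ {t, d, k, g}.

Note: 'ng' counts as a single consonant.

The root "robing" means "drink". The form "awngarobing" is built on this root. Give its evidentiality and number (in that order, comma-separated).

Segment: aw-nga-robing.
evidentiality: nga- → assumed.
number: aw- → singular.

assumed, singular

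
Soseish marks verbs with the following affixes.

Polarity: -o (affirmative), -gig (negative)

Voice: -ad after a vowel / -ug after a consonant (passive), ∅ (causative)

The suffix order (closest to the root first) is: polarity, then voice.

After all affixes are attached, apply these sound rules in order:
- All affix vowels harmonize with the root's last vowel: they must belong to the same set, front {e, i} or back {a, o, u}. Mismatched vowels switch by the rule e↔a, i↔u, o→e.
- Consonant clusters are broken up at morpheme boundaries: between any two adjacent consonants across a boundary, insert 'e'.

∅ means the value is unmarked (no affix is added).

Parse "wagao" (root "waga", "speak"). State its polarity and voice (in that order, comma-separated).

affirmative, causative

Segment: waga-o.
polarity: -o → affirmative.
voice: ∅ → causative.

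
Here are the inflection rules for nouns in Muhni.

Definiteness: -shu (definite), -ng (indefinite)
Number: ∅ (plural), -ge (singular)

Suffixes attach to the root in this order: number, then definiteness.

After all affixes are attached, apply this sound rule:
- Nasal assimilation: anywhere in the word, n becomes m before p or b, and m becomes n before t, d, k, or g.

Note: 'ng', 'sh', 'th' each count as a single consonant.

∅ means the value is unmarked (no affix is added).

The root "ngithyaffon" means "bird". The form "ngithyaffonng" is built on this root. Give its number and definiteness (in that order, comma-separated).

plural, indefinite

Segment: ngithyaffon-ng.
number: ∅ → plural.
definiteness: -ng → indefinite.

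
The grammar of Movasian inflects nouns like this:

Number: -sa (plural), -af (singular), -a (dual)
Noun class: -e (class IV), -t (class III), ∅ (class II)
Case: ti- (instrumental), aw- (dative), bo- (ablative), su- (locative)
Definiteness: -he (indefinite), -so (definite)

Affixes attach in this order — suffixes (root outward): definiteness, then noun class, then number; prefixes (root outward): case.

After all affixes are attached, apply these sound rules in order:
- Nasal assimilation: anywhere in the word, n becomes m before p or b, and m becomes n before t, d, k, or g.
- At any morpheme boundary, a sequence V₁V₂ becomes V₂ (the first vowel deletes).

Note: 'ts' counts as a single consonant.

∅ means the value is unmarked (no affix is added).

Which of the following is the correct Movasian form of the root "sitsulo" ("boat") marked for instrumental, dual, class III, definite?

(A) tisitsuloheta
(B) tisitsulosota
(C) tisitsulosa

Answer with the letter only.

B

Attach definiteness definite -so → sitsuloso.
Attach noun class class III -t → sitsulosot.
Attach case instrumental ti- → tisitsulosot.
Attach number dual -a → tisitsulosota.
Nasal assimilation: no change.
Vowel deletion: no change.
So the correct form is tisitsulosota, option (B).
(A) tisitsuloheta is wrong: it uses indefinite instead of definite for definiteness.
(C) tisitsulosa is wrong: it uses class IV instead of class III for noun class.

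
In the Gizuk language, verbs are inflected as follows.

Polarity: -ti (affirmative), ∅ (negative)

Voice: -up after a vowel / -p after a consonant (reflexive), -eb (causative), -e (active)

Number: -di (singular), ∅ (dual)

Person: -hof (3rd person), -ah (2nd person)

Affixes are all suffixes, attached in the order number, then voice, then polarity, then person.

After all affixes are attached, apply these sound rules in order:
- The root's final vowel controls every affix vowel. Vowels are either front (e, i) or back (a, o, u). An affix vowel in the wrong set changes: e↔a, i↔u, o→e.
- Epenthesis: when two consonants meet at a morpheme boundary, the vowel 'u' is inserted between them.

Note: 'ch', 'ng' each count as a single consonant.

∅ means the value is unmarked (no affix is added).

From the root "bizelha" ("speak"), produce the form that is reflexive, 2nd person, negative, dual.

number = dual: zero marking, form stays bizelha.
Attach voice reflexive -up (after vowel 'a') → bizelhaup.
polarity = negative: zero marking, form stays bizelhaup.
Attach person 2nd person -ah → bizelhaupah.
Vowel harmony: no change.
Epenthesis: no change.

bizelhaupah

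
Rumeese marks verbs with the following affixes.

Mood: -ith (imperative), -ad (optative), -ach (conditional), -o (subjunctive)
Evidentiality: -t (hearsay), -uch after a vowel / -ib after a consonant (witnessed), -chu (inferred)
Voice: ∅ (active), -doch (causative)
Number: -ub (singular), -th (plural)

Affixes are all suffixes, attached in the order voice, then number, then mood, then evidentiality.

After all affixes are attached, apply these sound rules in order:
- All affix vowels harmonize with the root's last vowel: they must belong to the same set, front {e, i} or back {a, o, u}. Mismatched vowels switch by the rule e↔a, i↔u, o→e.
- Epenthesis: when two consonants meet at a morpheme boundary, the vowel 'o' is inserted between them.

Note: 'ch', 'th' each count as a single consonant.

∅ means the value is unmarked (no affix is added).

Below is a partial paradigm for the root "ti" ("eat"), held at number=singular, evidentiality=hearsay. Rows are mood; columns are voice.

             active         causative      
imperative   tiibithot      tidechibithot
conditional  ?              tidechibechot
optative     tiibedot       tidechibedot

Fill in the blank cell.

tiibechot

voice = active: zero marking, form stays ti.
Attach number singular -ub → tiub.
Attach mood conditional -ach → tiubach.
Attach evidentiality hearsay -t → tiubacht.
Apply vowel harmony: tiubacht → tiibecht.
Apply epenthesis: tiibecht → tiibechot.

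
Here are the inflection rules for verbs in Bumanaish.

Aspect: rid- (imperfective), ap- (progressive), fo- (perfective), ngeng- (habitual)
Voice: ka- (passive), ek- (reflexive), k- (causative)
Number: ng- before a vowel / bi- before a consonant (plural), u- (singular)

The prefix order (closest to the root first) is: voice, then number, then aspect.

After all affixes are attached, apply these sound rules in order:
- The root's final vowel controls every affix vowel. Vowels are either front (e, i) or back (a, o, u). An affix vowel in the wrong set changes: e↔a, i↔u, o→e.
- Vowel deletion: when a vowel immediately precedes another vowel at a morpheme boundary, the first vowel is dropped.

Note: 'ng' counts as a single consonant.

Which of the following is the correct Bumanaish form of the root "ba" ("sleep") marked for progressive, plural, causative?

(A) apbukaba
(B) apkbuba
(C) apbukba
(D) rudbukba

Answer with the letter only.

Attach voice causative k- → kba.
Attach number plural bi- (before consonant 'k') → bikba.
Attach aspect progressive ap- → apbikba.
Apply vowel harmony: apbikba → apbukba.
Vowel deletion: no change.
So the correct form is apbukba, option (C).
(D) rudbukba is wrong: it uses imperfective instead of progressive for aspect.
(A) apbukaba is wrong: it uses passive instead of causative for voice.
(B) apkbuba is wrong: it has the affixes in the wrong order.

C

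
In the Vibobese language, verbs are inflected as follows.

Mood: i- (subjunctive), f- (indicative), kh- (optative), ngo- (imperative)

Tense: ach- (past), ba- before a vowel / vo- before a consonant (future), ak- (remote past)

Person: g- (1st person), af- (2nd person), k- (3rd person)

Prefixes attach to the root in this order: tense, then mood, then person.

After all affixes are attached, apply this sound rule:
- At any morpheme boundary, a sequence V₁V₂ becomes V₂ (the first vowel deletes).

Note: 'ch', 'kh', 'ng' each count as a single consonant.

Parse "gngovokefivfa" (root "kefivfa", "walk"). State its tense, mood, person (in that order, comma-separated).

Segment: g-ngo-vo-kefivfa.
tense: ba/vo- → future.
mood: ngo- → imperative.
person: g- → 1st person.

future, imperative, 1st person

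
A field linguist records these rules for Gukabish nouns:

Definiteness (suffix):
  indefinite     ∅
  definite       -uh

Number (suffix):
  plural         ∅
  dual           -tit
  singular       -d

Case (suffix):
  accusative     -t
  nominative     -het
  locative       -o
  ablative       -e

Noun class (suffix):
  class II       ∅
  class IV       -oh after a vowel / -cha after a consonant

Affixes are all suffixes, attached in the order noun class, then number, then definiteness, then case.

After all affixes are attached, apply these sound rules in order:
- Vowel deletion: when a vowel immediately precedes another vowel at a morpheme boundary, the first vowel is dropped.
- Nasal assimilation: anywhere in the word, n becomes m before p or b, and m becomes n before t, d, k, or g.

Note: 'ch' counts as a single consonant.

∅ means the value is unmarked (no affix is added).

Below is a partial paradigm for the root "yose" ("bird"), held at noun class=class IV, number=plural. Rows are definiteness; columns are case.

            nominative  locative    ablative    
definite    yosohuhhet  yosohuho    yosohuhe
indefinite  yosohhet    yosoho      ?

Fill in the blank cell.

yosohe

Attach noun class class IV -oh (after vowel 'e') → yoseoh.
number = plural: zero marking, form stays yoseoh.
definiteness = indefinite: zero marking, form stays yoseoh.
Attach case ablative -e → yoseohe.
Apply vowel deletion: yoseohe → yosohe.
Nasal assimilation: no change.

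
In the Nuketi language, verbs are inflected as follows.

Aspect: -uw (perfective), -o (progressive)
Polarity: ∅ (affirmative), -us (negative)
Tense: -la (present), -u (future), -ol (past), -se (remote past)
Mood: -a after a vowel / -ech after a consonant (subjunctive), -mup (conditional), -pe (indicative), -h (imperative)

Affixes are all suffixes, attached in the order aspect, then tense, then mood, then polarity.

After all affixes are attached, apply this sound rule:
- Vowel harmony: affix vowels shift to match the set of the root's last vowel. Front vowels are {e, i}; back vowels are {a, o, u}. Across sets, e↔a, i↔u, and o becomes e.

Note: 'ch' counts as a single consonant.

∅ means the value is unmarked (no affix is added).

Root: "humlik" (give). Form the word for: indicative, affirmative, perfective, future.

humlikiwipe

Attach aspect perfective -uw → humlikuw.
Attach tense future -u → humlikuwu.
Attach mood indicative -pe → humlikuwupe.
polarity = affirmative: zero marking, form stays humlikuwupe.
Apply vowel harmony: humlikuwupe → humlikiwipe.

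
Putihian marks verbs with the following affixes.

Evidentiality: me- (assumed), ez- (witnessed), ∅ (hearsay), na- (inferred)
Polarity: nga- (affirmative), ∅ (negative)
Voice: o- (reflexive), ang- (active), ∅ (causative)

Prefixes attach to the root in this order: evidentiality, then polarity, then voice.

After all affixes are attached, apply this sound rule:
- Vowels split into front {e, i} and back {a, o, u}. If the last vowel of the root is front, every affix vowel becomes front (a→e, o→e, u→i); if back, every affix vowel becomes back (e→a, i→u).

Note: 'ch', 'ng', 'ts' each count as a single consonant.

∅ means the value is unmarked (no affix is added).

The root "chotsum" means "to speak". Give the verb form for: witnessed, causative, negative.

azchotsum

Attach evidentiality witnessed ez- → ezchotsum.
polarity = negative: zero marking, form stays ezchotsum.
voice = causative: zero marking, form stays ezchotsum.
Apply vowel harmony: ezchotsum → azchotsum.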